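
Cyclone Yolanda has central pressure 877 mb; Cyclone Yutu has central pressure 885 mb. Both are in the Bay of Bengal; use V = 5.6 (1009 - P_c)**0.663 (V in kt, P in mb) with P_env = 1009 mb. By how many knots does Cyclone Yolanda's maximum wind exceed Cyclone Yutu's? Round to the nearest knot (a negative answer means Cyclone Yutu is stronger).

6 kt

Cyclone Yolanda: ΔP = 132; V ≈ 5.6 × 132^0.663 ≈ 142.60 kt.
Cyclone Yutu: ΔP = 124; V ≈ 5.6 × 124^0.663 ≈ 136.81 kt.
Difference ≈ 142.60 − 136.81 = 5.79 → 6 kt.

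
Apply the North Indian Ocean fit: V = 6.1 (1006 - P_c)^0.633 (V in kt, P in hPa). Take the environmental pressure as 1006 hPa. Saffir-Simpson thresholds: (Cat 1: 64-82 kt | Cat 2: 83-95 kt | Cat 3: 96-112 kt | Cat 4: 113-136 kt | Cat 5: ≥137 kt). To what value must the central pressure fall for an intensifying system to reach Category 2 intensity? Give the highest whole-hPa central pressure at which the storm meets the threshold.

944 hPa

Category 2 begins at V = 83 kt.
Required ΔP = (83/6.1)^(1/0.633) = 13.607^1.580 ≈ 61.81 hPa.
P_c ≤ 1006 − 61.81 = 944.19, so the highest integer P_c is 944 hPa.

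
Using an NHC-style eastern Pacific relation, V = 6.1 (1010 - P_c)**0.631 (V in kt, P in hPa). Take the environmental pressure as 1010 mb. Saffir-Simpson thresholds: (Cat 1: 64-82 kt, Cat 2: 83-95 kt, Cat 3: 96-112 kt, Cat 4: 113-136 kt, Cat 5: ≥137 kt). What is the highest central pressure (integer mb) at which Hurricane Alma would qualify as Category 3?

931 mb

Category 3 begins at V = 96 kt.
Required ΔP = (96/6.1)^(1/0.631) = 15.738^1.585 ≈ 78.87 mb.
P_c ≤ 1010 − 78.87 = 931.13, so the highest integer P_c is 931 mb.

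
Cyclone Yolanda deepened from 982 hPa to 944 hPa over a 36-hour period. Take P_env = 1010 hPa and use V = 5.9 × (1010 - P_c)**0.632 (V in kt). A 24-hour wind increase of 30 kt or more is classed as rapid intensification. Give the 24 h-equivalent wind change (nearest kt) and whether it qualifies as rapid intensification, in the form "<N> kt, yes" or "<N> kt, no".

V₁: ΔP = 28, V ≈ 5.9 × 28^0.632 ≈ 48.47 kt.
V₂: ΔP = 66, V ≈ 5.9 × 66^0.632 ≈ 83.33 kt.
ΔV over 36 h = 34.86 kt → 24 h equivalent = 34.86 × 24/36 ≈ 23.24 kt.
23 kt < 30 kt ⇒ not rapid intensification.

23 kt, no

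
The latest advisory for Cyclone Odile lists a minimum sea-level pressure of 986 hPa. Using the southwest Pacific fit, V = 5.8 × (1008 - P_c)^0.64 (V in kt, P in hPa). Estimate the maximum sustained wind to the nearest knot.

42 kt

ΔP = 1008 − 986 = 22 hPa.
22^0.64 ≈ 7.230.
V ≈ 5.8 × 7.230 ≈ 41.9 kt.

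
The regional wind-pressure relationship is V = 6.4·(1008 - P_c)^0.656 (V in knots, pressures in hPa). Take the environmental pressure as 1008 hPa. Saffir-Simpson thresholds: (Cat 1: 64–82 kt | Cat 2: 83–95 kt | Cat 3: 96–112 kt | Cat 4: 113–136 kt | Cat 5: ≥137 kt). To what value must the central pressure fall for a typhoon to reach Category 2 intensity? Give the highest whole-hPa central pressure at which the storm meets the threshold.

Category 2 begins at V = 83 kt.
Required ΔP = (83/6.4)^(1/0.656) = 12.969^1.524 ≈ 49.72 hPa.
P_c ≤ 1008 − 49.72 = 958.28, so the highest integer P_c is 958 hPa.

958 hPa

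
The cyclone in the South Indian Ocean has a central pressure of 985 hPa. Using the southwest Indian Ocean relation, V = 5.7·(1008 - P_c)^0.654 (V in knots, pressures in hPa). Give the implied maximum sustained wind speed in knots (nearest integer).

ΔP = 1008 − 985 = 23 hPa.
23^0.654 ≈ 7.773.
V ≈ 5.7 × 7.773 ≈ 44.3 kt.

44 kt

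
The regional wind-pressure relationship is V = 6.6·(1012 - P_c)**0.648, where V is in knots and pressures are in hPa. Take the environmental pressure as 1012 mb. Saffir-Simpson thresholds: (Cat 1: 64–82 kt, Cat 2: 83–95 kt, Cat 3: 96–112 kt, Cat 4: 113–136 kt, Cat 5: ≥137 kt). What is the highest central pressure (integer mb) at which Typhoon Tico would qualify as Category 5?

904 mb

Category 5 begins at V = 137 kt.
Required ΔP = (137/6.6)^(1/0.648) = 20.758^1.543 ≈ 107.82 mb.
P_c ≤ 1012 − 107.82 = 904.18, so the highest integer P_c is 904 mb.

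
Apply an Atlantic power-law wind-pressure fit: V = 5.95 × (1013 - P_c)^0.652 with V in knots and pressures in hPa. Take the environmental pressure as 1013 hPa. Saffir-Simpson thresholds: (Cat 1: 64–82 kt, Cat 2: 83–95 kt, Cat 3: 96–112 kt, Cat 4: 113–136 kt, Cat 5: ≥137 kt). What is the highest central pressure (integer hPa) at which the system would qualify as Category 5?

890 hPa

Category 5 begins at V = 137 kt.
Required ΔP = (137/5.95)^(1/0.652) = 23.025^1.534 ≈ 122.82 hPa.
P_c ≤ 1013 − 122.82 = 890.18, so the highest integer P_c is 890 hPa.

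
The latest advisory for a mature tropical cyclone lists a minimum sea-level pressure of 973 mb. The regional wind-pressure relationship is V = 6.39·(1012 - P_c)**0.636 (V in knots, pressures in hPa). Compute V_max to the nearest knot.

66 kt

ΔP = 1012 − 973 = 39 mb.
39^0.636 ≈ 10.278.
V ≈ 6.39 × 10.278 ≈ 65.7 kt.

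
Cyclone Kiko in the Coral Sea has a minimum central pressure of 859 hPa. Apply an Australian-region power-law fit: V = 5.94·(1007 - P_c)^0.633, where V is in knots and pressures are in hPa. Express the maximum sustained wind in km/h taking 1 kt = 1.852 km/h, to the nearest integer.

ΔP = 1007 − 859 = 148 hPa.
V ≈ 5.94 × 148^0.633 = 5.94 × 23.647 ≈ 140.463 kt.
140.463 × 1.852 ≈ 260.14 km/h → 260 km/h.

260 km/h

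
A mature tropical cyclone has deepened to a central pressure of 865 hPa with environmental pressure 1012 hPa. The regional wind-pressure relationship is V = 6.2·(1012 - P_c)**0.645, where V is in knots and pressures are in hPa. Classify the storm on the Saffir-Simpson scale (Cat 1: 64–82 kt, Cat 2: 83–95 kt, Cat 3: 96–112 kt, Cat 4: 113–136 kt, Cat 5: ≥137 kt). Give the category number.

5

ΔP = 1012 − 865 = 147 hPa.
V ≈ 6.2 × 147^0.645 = 6.2 × 25.00 ≈ 155 kt.
155 kt falls in the Category 5 band.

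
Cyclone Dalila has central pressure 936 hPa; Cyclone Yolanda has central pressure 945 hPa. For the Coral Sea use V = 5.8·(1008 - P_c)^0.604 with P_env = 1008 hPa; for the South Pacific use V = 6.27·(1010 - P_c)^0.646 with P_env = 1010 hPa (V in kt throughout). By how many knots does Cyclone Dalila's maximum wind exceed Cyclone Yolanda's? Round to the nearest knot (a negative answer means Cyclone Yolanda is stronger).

-16 kt

Cyclone Dalila: ΔP = 72; V ≈ 5.8 × 72^0.604 ≈ 76.78 kt.
Cyclone Yolanda: ΔP = 65; V ≈ 6.27 × 65^0.646 ≈ 92.98 kt.
Difference ≈ 76.78 − 92.98 = -16.20 → -16 kt.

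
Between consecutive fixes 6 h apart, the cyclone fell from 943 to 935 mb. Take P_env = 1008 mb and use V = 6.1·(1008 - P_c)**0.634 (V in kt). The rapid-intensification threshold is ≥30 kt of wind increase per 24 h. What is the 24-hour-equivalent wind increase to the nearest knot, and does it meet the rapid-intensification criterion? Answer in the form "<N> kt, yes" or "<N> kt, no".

26 kt, no

V₁: ΔP = 65, V ≈ 6.1 × 65^0.634 ≈ 86.04 kt.
V₂: ΔP = 73, V ≈ 6.1 × 73^0.634 ≈ 92.61 kt.
ΔV over 6 h = 6.57 kt → 24 h equivalent = 6.57 × 24/6 ≈ 26.28 kt.
26 kt < 30 kt ⇒ not rapid intensification.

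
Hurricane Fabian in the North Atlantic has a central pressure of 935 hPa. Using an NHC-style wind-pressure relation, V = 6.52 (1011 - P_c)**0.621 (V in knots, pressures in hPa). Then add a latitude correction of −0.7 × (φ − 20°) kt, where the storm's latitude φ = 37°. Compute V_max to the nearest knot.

ΔP = 1011 − 935 = 76 hPa.
76^0.621 ≈ 14.723.
V ≈ 6.52 × 14.723 ≈ 96.0 kt.
Latitude correction: −0.7 × (37 − 20) = -11.9 kt.
Corrected V ≈ 84.1 kt → 84 kt.

84 kt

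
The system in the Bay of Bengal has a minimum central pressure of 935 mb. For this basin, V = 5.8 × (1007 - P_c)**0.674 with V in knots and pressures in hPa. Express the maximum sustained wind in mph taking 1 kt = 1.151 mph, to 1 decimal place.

119.2 mph

ΔP = 1007 − 935 = 72 mb.
V ≈ 5.8 × 72^0.674 = 5.8 × 17.858 ≈ 103.579 kt.
103.579 × 1.151 ≈ 119.22 mph → 119.2 mph.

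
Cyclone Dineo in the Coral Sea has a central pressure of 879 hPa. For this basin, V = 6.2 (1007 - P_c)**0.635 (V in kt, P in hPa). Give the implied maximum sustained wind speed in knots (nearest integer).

135 kt

ΔP = 1007 − 879 = 128 hPa.
128^0.635 ≈ 21.781.
V ≈ 6.2 × 21.781 ≈ 135.0 kt.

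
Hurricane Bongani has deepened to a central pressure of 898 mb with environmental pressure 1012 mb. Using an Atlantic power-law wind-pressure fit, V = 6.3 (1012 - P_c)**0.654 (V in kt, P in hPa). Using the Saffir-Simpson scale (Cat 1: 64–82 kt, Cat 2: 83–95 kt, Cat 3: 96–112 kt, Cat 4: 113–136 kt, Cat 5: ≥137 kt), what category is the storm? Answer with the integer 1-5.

5

ΔP = 1012 − 898 = 114 mb.
V ≈ 6.3 × 114^0.654 = 6.3 × 22.14 ≈ 139 kt.
139 kt falls in the Category 5 band.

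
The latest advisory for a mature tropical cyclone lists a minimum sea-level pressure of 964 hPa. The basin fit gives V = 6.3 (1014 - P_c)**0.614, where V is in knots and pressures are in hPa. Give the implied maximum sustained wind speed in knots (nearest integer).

70 kt

ΔP = 1014 − 964 = 50 hPa.
50^0.614 ≈ 11.045.
V ≈ 6.3 × 11.045 ≈ 69.6 kt.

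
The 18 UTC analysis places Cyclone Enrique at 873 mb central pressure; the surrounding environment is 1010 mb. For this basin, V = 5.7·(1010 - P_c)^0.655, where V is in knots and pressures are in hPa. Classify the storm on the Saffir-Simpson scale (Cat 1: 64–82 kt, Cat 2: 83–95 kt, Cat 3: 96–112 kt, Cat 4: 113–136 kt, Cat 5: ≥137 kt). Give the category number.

5

ΔP = 1010 − 873 = 137 mb.
V ≈ 5.7 × 137^0.655 = 5.7 × 25.09 ≈ 143 kt.
143 kt falls in the Category 5 band.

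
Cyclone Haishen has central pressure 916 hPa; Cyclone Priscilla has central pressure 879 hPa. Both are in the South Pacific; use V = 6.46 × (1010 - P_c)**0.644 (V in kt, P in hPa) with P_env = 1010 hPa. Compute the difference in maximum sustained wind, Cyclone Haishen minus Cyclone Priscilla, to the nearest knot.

-29 kt

Cyclone Haishen: ΔP = 94; V ≈ 6.46 × 94^0.644 ≈ 120.48 kt.
Cyclone Priscilla: ΔP = 131; V ≈ 6.46 × 131^0.644 ≈ 149.20 kt.
Difference ≈ 120.48 − 149.20 = -28.72 → -29 kt.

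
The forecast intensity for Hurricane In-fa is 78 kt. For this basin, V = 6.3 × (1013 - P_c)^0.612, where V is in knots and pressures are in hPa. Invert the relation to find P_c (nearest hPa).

952 hPa

ΔP = (V / 6.3)^(1/0.612) = (78/6.3)^1.634.
78/6.3 = 12.381; 12.381^1.634 ≈ 61.03 hPa.
P_c = 1013 − 61.03 = 951.97 ≈ 952 hPa.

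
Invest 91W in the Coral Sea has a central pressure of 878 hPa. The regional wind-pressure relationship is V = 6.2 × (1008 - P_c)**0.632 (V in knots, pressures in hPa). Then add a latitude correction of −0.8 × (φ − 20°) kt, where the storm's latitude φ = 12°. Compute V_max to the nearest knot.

141 kt

ΔP = 1008 − 878 = 130 hPa.
130^0.632 ≈ 21.678.
V ≈ 6.2 × 21.678 ≈ 134.4 kt.
Latitude correction: −0.8 × (12 − 20) = 6.4 kt.
Corrected V ≈ 140.8 kt → 141 kt.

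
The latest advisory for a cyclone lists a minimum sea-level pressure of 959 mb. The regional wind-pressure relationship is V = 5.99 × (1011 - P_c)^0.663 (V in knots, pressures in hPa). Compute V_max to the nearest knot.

82 kt

ΔP = 1011 − 959 = 52 mb.
52^0.663 ≈ 13.731.
V ≈ 5.99 × 13.731 ≈ 82.3 kt.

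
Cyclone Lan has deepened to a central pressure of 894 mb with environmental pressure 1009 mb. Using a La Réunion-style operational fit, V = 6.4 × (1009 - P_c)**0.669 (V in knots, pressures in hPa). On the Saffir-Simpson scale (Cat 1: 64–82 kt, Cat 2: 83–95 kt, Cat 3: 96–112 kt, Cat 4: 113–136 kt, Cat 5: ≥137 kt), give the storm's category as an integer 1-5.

ΔP = 1009 − 894 = 115 mb.
V ≈ 6.4 × 115^0.669 = 6.4 × 23.91 ≈ 153 kt.
153 kt falls in the Category 5 band.

5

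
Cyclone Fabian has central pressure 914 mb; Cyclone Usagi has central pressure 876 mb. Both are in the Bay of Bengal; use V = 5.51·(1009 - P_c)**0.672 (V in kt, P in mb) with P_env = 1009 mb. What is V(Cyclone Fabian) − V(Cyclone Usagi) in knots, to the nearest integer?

Cyclone Fabian: ΔP = 95; V ≈ 5.51 × 95^0.672 ≈ 117.54 kt.
Cyclone Usagi: ΔP = 133; V ≈ 5.51 × 133^0.672 ≈ 147.36 kt.
Difference ≈ 117.54 − 147.36 = -29.82 → -30 kt.

-30 kt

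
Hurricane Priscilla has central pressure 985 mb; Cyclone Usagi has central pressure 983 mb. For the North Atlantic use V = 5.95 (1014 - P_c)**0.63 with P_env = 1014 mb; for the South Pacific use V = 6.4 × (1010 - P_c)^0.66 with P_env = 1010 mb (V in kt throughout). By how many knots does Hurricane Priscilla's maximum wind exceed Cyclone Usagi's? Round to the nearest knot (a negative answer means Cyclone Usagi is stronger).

-7 kt

Hurricane Priscilla: ΔP = 29; V ≈ 5.95 × 29^0.63 ≈ 49.64 kt.
Cyclone Usagi: ΔP = 27; V ≈ 6.4 × 27^0.66 ≈ 56.35 kt.
Difference ≈ 49.64 − 56.35 = -6.71 → -7 kt.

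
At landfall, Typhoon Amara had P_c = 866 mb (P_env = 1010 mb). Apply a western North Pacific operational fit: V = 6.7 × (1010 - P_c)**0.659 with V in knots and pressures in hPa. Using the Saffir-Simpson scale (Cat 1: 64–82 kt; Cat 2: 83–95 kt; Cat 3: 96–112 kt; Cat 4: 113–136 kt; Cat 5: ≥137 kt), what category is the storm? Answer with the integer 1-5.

5

ΔP = 1010 − 866 = 144 mb.
V ≈ 6.7 × 144^0.659 = 6.7 × 26.45 ≈ 177 kt.
177 kt falls in the Category 5 band.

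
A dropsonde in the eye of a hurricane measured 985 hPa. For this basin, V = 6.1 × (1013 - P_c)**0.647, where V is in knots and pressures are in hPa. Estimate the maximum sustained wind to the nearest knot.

53 kt

ΔP = 1013 − 985 = 28 hPa.
28^0.647 ≈ 8.636.
V ≈ 6.1 × 8.636 ≈ 52.7 kt.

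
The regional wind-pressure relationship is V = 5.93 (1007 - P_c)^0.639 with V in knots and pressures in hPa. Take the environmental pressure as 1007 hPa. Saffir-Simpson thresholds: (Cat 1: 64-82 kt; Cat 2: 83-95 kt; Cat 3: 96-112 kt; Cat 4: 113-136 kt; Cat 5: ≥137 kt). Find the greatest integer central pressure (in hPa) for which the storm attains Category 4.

Category 4 begins at V = 113 kt.
Required ΔP = (113/5.93)^(1/0.639) = 19.056^1.565 ≈ 100.73 hPa.
P_c ≤ 1007 − 100.73 = 906.27, so the highest integer P_c is 906 hPa.

906 hPa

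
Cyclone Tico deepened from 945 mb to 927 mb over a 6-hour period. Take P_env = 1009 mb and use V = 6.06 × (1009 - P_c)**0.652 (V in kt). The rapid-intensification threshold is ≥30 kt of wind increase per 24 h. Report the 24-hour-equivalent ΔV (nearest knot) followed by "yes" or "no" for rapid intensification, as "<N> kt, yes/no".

V₁: ΔP = 64, V ≈ 6.06 × 64^0.652 ≈ 91.22 kt.
V₂: ΔP = 82, V ≈ 6.06 × 82^0.652 ≈ 107.22 kt.
ΔV over 6 h = 16.00 kt → 24 h equivalent = 16.00 × 24/6 ≈ 64.00 kt.
64 kt ≥ 30 kt ⇒ rapid intensification.

64 kt, yes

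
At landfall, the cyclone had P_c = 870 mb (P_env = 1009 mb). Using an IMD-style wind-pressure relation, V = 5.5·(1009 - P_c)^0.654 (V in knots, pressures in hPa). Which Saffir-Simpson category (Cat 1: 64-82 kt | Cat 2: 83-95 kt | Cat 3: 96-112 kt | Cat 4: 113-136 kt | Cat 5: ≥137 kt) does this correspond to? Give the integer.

ΔP = 1009 − 870 = 139 mb.
V ≈ 5.5 × 139^0.654 = 5.5 × 25.21 ≈ 139 kt.
139 kt falls in the Category 5 band.

5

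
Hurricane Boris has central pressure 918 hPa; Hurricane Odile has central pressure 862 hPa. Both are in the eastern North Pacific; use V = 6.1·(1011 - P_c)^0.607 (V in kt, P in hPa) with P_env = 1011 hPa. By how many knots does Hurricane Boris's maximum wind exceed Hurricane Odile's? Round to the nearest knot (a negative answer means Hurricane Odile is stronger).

Hurricane Boris: ΔP = 93; V ≈ 6.1 × 93^0.607 ≈ 95.54 kt.
Hurricane Odile: ΔP = 149; V ≈ 6.1 × 149^0.607 ≈ 127.19 kt.
Difference ≈ 95.54 − 127.19 = -31.65 → -32 kt.

-32 kt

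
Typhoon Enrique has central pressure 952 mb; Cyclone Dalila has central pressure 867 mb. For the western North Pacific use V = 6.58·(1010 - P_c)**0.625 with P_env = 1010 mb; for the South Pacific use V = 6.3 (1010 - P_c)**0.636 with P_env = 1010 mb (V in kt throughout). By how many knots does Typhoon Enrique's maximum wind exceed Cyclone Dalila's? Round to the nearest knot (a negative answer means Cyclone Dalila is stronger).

Typhoon Enrique: ΔP = 58; V ≈ 6.58 × 58^0.625 ≈ 83.25 kt.
Cyclone Dalila: ΔP = 143; V ≈ 6.3 × 143^0.636 ≈ 147.96 kt.
Difference ≈ 83.25 − 147.96 = -64.71 → -65 kt.

-65 kt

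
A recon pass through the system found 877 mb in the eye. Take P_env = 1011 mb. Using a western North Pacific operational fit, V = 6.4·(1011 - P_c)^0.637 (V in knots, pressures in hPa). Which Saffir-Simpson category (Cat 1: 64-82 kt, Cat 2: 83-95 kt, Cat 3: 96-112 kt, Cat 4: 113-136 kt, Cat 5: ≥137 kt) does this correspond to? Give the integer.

ΔP = 1011 − 877 = 134 mb.
V ≈ 6.4 × 134^0.637 = 6.4 × 22.64 ≈ 145 kt.
145 kt falls in the Category 5 band.

5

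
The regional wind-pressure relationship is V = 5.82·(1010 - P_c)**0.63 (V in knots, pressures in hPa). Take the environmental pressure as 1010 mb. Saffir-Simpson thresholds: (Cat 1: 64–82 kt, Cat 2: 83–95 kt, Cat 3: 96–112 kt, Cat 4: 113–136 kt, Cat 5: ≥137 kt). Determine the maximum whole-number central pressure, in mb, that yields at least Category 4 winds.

899 mb

Category 4 begins at V = 113 kt.
Required ΔP = (113/5.82)^(1/0.63) = 19.416^1.587 ≈ 110.84 mb.
P_c ≤ 1010 − 110.84 = 899.16, so the highest integer P_c is 899 mb.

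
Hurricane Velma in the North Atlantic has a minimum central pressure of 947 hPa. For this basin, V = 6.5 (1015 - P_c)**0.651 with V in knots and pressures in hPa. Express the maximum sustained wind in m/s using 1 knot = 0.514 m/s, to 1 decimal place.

52.1 m/s

ΔP = 1015 − 947 = 68 hPa.
V ≈ 6.5 × 68^0.651 = 6.5 × 15.594 ≈ 101.362 kt.
101.362 × 0.514 ≈ 52.10 m/s → 52.1 m/s.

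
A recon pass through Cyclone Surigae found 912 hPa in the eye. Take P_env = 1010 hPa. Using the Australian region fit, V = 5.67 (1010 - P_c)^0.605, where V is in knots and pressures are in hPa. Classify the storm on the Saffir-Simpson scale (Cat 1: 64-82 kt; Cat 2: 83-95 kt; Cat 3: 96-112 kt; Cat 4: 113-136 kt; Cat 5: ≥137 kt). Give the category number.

2

ΔP = 1010 − 912 = 98 hPa.
V ≈ 5.67 × 98^0.605 = 5.67 × 16.02 ≈ 91 kt.
91 kt falls in the Category 2 band.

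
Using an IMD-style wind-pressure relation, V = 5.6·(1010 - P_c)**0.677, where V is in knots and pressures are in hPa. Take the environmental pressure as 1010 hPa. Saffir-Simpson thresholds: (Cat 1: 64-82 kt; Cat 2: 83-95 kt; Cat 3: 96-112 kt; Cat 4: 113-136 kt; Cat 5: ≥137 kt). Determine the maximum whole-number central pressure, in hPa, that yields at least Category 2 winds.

Category 2 begins at V = 83 kt.
Required ΔP = (83/5.6)^(1/0.677) = 14.821^1.477 ≈ 53.64 hPa.
P_c ≤ 1010 − 53.64 = 956.36, so the highest integer P_c is 956 hPa.

956 hPa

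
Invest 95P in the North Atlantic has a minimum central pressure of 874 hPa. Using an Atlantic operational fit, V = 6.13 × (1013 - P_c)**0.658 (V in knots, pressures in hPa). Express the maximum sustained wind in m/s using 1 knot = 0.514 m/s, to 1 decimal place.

ΔP = 1013 − 874 = 139 hPa.
V ≈ 6.13 × 139^0.658 = 6.13 × 25.710 ≈ 157.603 kt.
157.603 × 0.514 ≈ 81.01 m/s → 81.0 m/s.

81.0 m/s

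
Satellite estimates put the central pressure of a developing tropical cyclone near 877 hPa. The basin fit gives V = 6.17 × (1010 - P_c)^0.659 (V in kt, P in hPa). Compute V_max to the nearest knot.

155 kt

ΔP = 1010 − 877 = 133 hPa.
133^0.659 ≈ 25.097.
V ≈ 6.17 × 25.097 ≈ 154.8 kt.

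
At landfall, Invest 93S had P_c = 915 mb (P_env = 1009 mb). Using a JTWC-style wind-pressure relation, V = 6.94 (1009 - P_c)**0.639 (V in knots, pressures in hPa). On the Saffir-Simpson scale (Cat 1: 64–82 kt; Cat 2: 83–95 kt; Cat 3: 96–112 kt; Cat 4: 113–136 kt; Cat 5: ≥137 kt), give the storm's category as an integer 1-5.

4

ΔP = 1009 − 915 = 94 mb.
V ≈ 6.94 × 94^0.639 = 6.94 × 18.23 ≈ 127 kt.
127 kt falls in the Category 4 band.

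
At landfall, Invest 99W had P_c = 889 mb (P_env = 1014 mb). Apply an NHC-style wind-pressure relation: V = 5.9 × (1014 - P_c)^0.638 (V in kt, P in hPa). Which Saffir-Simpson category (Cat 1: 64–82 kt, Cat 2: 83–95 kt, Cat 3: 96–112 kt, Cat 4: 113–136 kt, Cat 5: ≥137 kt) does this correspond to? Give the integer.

ΔP = 1014 − 889 = 125 mb.
V ≈ 5.9 × 125^0.638 = 5.9 × 21.77 ≈ 128 kt.
128 kt falls in the Category 4 band.

4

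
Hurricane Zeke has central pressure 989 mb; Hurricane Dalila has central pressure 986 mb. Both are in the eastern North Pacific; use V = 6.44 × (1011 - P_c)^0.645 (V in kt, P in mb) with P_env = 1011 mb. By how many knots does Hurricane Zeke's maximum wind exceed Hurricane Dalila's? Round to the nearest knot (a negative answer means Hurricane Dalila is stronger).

Hurricane Zeke: ΔP = 22; V ≈ 6.44 × 22^0.645 ≈ 47.29 kt.
Hurricane Dalila: ΔP = 25; V ≈ 6.44 × 25^0.645 ≈ 51.35 kt.
Difference ≈ 47.29 − 51.35 = -4.06 → -4 kt.

-4 kt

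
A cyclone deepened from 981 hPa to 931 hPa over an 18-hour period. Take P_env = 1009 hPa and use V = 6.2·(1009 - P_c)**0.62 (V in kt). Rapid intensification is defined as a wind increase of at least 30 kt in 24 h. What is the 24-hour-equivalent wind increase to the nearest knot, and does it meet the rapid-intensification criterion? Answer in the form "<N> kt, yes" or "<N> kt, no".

V₁: ΔP = 28, V ≈ 6.2 × 28^0.62 ≈ 48.94 kt.
V₂: ΔP = 78, V ≈ 6.2 × 78^0.62 ≈ 92.36 kt.
ΔV over 18 h = 43.42 kt → 24 h equivalent = 43.42 × 24/18 ≈ 57.89 kt.
58 kt ≥ 30 kt ⇒ rapid intensification.

58 kt, yes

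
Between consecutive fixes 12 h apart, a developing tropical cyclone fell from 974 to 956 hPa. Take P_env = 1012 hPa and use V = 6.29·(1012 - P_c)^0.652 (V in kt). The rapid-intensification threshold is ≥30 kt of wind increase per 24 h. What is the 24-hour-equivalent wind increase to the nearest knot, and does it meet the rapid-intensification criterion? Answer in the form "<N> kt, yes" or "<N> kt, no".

39 kt, yes

V₁: ΔP = 38, V ≈ 6.29 × 38^0.652 ≈ 67.40 kt.
V₂: ΔP = 56, V ≈ 6.29 × 56^0.652 ≈ 86.79 kt.
ΔV over 12 h = 19.39 kt → 24 h equivalent = 19.39 × 24/12 ≈ 38.78 kt.
39 kt ≥ 30 kt ⇒ rapid intensification.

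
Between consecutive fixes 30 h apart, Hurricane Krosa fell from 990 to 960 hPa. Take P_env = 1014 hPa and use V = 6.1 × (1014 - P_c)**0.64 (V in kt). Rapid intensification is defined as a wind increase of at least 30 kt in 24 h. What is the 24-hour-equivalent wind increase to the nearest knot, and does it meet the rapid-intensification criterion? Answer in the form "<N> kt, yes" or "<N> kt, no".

25 kt, no

V₁: ΔP = 24, V ≈ 6.1 × 24^0.64 ≈ 46.63 kt.
V₂: ΔP = 54, V ≈ 6.1 × 54^0.64 ≈ 78.35 kt.
ΔV over 30 h = 31.72 kt → 24 h equivalent = 31.72 × 24/30 ≈ 25.38 kt.
25 kt < 30 kt ⇒ not rapid intensification.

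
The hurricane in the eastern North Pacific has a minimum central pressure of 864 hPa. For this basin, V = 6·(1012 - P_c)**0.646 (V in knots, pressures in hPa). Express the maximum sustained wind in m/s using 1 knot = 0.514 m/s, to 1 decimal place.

77.8 m/s

ΔP = 1012 − 864 = 148 hPa.
V ≈ 6 × 148^0.646 = 6 × 25.234 ≈ 151.405 kt.
151.405 × 0.514 ≈ 77.82 m/s → 77.8 m/s.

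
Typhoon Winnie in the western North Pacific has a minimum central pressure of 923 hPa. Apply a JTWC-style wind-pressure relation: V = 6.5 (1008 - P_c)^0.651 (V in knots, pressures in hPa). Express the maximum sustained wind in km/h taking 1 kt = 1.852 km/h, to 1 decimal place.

217.1 km/h

ΔP = 1008 − 923 = 85 hPa.
V ≈ 6.5 × 85^0.651 = 6.5 × 18.032 ≈ 117.210 kt.
117.210 × 1.852 ≈ 217.07 km/h → 217.1 km/h.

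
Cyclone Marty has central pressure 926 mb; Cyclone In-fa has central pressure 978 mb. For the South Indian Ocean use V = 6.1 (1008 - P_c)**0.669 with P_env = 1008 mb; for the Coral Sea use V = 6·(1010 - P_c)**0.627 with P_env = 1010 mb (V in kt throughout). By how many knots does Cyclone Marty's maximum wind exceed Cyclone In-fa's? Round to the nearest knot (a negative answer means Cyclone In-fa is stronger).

Cyclone Marty: ΔP = 82; V ≈ 6.1 × 82^0.669 ≈ 116.32 kt.
Cyclone In-fa: ΔP = 32; V ≈ 6 × 32^0.627 ≈ 52.71 kt.
Difference ≈ 116.32 − 52.71 = 63.61 → 64 kt.

64 kt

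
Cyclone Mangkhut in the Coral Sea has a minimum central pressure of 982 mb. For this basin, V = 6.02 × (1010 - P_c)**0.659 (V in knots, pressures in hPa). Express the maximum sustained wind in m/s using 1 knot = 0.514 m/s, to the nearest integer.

28 m/s

ΔP = 1010 − 982 = 28 mb.
V ≈ 6.02 × 28^0.659 = 6.02 × 8.988 ≈ 54.110 kt.
54.110 × 0.514 ≈ 27.81 m/s → 28 m/s.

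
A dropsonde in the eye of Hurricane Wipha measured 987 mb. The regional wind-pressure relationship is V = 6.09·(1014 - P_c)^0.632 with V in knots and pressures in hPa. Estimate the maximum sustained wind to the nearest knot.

ΔP = 1014 − 987 = 27 mb.
27^0.632 ≈ 8.028.
V ≈ 6.09 × 8.028 ≈ 48.9 kt.

49 kt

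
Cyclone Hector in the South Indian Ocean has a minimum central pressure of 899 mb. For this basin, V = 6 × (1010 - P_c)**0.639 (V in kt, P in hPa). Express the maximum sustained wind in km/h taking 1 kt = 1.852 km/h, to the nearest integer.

ΔP = 1010 − 899 = 111 mb.
V ≈ 6 × 111^0.639 = 6 × 20.275 ≈ 121.650 kt.
121.650 × 1.852 ≈ 225.30 km/h → 225 km/h.

225 km/h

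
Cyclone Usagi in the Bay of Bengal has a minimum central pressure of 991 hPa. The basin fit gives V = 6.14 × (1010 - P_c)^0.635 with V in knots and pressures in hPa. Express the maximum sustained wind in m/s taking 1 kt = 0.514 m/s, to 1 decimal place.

ΔP = 1010 − 991 = 19 hPa.
V ≈ 6.14 × 19^0.635 = 6.14 × 6.486 ≈ 39.827 kt.
39.827 × 0.514 ≈ 20.47 m/s → 20.5 m/s.

20.5 m/s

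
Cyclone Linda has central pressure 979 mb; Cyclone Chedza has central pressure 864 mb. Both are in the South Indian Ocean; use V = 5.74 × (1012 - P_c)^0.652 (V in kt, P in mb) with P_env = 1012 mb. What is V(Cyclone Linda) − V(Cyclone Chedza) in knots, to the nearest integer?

-93 kt

Cyclone Linda: ΔP = 33; V ≈ 5.74 × 33^0.652 ≈ 56.10 kt.
Cyclone Chedza: ΔP = 148; V ≈ 5.74 × 148^0.652 ≈ 149.25 kt.
Difference ≈ 56.10 − 149.25 = -93.15 → -93 kt.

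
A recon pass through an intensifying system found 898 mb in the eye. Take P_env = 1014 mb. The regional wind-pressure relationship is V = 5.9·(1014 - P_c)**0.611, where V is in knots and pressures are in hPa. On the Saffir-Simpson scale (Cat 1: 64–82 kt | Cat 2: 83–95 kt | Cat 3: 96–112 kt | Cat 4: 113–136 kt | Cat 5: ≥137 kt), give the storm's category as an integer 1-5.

3

ΔP = 1014 − 898 = 116 mb.
V ≈ 5.9 × 116^0.611 = 5.9 × 18.26 ≈ 108 kt.
108 kt falls in the Category 3 band.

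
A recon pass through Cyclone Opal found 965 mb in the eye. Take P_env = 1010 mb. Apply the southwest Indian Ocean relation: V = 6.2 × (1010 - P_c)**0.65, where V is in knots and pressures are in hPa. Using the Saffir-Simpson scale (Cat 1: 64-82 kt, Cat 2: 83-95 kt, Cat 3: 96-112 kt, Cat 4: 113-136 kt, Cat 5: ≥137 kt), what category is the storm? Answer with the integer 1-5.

1

ΔP = 1010 − 965 = 45 mb.
V ≈ 6.2 × 45^0.65 = 6.2 × 11.87 ≈ 74 kt.
74 kt falls in the Category 1 band.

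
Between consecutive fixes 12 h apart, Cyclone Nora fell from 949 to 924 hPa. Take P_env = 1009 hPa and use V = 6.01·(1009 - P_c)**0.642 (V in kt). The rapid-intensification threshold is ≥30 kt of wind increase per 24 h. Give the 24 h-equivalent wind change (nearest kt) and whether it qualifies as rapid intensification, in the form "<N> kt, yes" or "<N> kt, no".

42 kt, yes

V₁: ΔP = 60, V ≈ 6.01 × 60^0.642 ≈ 83.26 kt.
V₂: ΔP = 85, V ≈ 6.01 × 85^0.642 ≈ 104.13 kt.
ΔV over 12 h = 20.87 kt → 24 h equivalent = 20.87 × 24/12 ≈ 41.74 kt.
42 kt ≥ 30 kt ⇒ rapid intensification.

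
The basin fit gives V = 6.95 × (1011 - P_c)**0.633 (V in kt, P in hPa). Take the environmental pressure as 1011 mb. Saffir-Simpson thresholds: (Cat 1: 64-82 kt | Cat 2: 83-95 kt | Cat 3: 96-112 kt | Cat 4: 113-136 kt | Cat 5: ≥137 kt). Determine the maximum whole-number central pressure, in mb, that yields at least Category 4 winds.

Category 4 begins at V = 113 kt.
Required ΔP = (113/6.95)^(1/0.633) = 16.259^1.580 ≈ 81.90 mb.
P_c ≤ 1011 − 81.90 = 929.10, so the highest integer P_c is 929 mb.

929 mb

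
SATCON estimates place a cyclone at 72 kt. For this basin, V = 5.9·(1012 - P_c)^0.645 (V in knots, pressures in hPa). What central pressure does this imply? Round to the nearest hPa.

ΔP = (V / 5.9)^(1/0.645) = (72/5.9)^1.550.
72/5.9 = 12.203; 12.203^1.550 ≈ 48.36 hPa.
P_c = 1012 − 48.36 = 963.64 ≈ 964 hPa.

964 hPa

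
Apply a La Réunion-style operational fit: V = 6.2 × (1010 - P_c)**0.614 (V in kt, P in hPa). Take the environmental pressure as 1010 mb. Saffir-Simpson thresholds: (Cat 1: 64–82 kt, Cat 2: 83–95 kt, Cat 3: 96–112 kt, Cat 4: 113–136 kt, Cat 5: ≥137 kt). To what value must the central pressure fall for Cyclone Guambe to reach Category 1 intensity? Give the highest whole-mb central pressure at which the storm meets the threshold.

Category 1 begins at V = 64 kt.
Required ΔP = (64/6.2)^(1/0.614) = 10.323^1.629 ≈ 44.78 mb.
P_c ≤ 1010 − 44.78 = 965.22, so the highest integer P_c is 965 mb.

965 mb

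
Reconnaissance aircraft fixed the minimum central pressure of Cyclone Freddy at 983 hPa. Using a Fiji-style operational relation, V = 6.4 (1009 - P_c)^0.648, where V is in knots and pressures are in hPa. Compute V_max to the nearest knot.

ΔP = 1009 − 983 = 26 hPa.
26^0.648 ≈ 8.259.
V ≈ 6.4 × 8.259 ≈ 52.9 kt.

53 kt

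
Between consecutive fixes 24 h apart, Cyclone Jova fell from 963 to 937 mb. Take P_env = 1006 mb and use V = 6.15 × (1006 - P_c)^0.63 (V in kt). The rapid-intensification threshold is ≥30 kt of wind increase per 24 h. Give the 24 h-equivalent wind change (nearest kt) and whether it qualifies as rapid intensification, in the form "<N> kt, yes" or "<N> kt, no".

23 kt, no

V₁: ΔP = 43, V ≈ 6.15 × 43^0.63 ≈ 65.76 kt.
V₂: ΔP = 69, V ≈ 6.15 × 69^0.63 ≈ 88.58 kt.
ΔV over 24 h = 22.82 kt → 24 h equivalent = 22.82 × 24/24 ≈ 22.82 kt.
23 kt < 30 kt ⇒ not rapid intensification.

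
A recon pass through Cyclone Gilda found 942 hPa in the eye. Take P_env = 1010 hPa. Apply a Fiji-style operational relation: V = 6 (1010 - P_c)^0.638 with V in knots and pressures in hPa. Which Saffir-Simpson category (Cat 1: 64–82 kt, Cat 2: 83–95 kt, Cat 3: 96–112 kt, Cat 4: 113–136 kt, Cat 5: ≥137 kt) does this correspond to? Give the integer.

ΔP = 1010 − 942 = 68 hPa.
V ≈ 6 × 68^0.638 = 6 × 14.76 ≈ 89 kt.
89 kt falls in the Category 2 band.

2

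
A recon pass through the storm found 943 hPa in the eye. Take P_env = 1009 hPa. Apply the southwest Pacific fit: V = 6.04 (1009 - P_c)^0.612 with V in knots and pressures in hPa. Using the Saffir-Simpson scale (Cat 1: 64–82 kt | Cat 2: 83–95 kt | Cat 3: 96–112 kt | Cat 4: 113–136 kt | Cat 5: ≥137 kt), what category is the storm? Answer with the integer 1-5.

1

ΔP = 1009 − 943 = 66 hPa.
V ≈ 6.04 × 66^0.612 = 6.04 × 12.99 ≈ 78 kt.
78 kt falls in the Category 1 band.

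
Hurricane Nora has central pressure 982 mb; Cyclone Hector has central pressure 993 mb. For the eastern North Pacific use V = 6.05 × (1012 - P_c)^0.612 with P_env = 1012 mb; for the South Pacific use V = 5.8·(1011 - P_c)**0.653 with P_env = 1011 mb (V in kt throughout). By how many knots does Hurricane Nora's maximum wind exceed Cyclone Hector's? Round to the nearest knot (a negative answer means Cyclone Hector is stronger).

10 kt

Hurricane Nora: ΔP = 30; V ≈ 6.05 × 30^0.612 ≈ 48.50 kt.
Cyclone Hector: ΔP = 18; V ≈ 5.8 × 18^0.653 ≈ 38.29 kt.
Difference ≈ 48.50 − 38.29 = 10.21 → 10 kt.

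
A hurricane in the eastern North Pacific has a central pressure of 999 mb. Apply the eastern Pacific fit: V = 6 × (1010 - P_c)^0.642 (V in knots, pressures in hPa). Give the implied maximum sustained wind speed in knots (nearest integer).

28 kt

ΔP = 1010 − 999 = 11 mb.
11^0.642 ≈ 4.662.
V ≈ 6 × 4.662 ≈ 28.0 kt.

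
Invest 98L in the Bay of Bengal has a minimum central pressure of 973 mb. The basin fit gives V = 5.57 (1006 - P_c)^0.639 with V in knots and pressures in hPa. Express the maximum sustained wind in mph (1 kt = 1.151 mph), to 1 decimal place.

59.9 mph

ΔP = 1006 − 973 = 33 mb.
V ≈ 5.57 × 33^0.639 = 5.57 × 9.340 ≈ 52.022 kt.
52.022 × 1.151 ≈ 59.88 mph → 59.9 mph.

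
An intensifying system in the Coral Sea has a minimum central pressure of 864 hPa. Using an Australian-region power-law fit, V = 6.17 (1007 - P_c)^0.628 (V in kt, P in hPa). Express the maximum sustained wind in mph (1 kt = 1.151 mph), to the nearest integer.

ΔP = 1007 − 864 = 143 hPa.
V ≈ 6.17 × 143^0.628 = 6.17 × 22.571 ≈ 139.263 kt.
139.263 × 1.151 ≈ 160.29 mph → 160 mph.

160 mph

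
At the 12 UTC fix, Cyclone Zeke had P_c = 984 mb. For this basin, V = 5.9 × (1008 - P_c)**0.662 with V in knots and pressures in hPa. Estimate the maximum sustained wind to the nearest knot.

ΔP = 1008 − 984 = 24 mb.
24^0.662 ≈ 8.198.
V ≈ 5.9 × 8.198 ≈ 48.4 kt.

48 kt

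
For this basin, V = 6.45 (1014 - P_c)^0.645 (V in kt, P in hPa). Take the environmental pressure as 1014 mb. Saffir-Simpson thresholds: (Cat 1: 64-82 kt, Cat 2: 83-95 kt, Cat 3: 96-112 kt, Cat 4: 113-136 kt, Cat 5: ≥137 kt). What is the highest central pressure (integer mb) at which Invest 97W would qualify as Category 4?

929 mb

Category 4 begins at V = 113 kt.
Required ΔP = (113/6.45)^(1/0.645) = 17.519^1.550 ≈ 84.71 mb.
P_c ≤ 1014 − 84.71 = 929.29, so the highest integer P_c is 929 mb.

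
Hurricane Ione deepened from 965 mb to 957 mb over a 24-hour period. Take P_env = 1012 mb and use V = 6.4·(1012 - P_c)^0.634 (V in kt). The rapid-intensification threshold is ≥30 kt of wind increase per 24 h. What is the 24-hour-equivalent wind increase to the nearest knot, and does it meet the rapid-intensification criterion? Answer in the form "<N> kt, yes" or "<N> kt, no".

V₁: ΔP = 47, V ≈ 6.4 × 47^0.634 ≈ 73.50 kt.
V₂: ΔP = 55, V ≈ 6.4 × 55^0.634 ≈ 81.20 kt.
ΔV over 24 h = 7.70 kt → 24 h equivalent = 7.70 × 24/24 ≈ 7.70 kt.
8 kt < 30 kt ⇒ not rapid intensification.

8 kt, no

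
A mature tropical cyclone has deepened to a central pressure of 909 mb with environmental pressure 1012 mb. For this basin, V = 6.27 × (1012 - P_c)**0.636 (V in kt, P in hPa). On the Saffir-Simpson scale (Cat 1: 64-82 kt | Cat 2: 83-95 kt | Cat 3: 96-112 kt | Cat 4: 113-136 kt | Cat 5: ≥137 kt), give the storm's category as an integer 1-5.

4

ΔP = 1012 − 909 = 103 mb.
V ≈ 6.27 × 103^0.636 = 6.27 × 19.06 ≈ 120 kt.
120 kt falls in the Category 4 band.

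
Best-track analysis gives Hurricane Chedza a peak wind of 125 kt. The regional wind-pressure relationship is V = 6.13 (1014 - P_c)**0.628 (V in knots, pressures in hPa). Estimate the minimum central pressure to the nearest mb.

892 mb

ΔP = (V / 6.13)^(1/0.628) = (125/6.13)^1.592.
125/6.13 = 20.392; 20.392^1.592 ≈ 121.65 mb.
P_c = 1014 − 121.65 = 892.35 ≈ 892 mb.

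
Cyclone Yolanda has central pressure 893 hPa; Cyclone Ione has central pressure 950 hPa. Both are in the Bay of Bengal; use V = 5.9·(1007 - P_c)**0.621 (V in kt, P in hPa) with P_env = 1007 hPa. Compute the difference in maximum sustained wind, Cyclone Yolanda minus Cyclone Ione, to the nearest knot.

Cyclone Yolanda: ΔP = 114; V ≈ 5.9 × 114^0.621 ≈ 111.74 kt.
Cyclone Ione: ΔP = 57; V ≈ 5.9 × 57^0.621 ≈ 72.65 kt.
Difference ≈ 111.74 − 72.65 = 39.09 → 39 kt.

39 kt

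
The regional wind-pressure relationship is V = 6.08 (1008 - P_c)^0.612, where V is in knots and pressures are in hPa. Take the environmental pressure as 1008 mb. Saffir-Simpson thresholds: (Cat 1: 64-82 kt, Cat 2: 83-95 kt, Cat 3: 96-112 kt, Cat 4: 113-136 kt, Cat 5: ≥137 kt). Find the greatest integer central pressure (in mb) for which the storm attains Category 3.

917 mb

Category 3 begins at V = 96 kt.
Required ΔP = (96/6.08)^(1/0.612) = 15.789^1.634 ≈ 90.81 mb.
P_c ≤ 1008 − 90.81 = 917.19, so the highest integer P_c is 917 mb.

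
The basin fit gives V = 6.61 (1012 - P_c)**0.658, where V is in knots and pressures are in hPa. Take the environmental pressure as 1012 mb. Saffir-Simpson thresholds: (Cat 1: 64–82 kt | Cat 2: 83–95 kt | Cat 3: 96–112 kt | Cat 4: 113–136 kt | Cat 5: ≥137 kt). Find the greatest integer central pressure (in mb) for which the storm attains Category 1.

980 mb

Category 1 begins at V = 64 kt.
Required ΔP = (64/6.61)^(1/0.658) = 9.682^1.520 ≈ 31.51 mb.
P_c ≤ 1012 − 31.51 = 980.49, so the highest integer P_c is 980 mb.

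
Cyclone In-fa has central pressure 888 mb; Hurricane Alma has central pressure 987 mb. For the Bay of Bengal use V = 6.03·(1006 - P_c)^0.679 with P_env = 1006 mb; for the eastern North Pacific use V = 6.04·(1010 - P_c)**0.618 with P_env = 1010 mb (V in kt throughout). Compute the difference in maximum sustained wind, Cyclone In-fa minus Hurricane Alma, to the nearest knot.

Cyclone In-fa: ΔP = 118; V ≈ 6.03 × 118^0.679 ≈ 153.86 kt.
Hurricane Alma: ΔP = 23; V ≈ 6.04 × 23^0.618 ≈ 41.94 kt.
Difference ≈ 153.86 − 41.94 = 111.92 → 112 kt.

112 kt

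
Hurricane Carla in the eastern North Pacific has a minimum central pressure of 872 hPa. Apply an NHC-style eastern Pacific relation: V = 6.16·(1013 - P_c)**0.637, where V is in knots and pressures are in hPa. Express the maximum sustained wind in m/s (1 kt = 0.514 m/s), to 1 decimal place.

ΔP = 1013 − 872 = 141 hPa.
V ≈ 6.16 × 141^0.637 = 6.16 × 23.391 ≈ 144.090 kt.
144.090 × 0.514 ≈ 74.06 m/s → 74.1 m/s.

74.1 m/s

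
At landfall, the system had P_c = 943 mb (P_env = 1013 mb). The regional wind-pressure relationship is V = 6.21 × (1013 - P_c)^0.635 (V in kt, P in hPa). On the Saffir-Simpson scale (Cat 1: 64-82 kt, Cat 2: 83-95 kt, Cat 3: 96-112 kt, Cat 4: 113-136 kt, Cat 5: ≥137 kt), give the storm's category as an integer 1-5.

ΔP = 1013 − 943 = 70 mb.
V ≈ 6.21 × 70^0.635 = 6.21 × 14.85 ≈ 92 kt.
92 kt falls in the Category 2 band.

2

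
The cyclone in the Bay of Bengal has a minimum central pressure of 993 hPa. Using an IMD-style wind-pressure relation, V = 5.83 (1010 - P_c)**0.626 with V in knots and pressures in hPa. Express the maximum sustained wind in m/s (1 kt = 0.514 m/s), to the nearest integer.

ΔP = 1010 − 993 = 17 hPa.
V ≈ 5.83 × 17^0.626 = 5.83 × 5.892 ≈ 34.350 kt.
34.350 × 0.514 ≈ 17.66 m/s → 18 m/s.

18 m/s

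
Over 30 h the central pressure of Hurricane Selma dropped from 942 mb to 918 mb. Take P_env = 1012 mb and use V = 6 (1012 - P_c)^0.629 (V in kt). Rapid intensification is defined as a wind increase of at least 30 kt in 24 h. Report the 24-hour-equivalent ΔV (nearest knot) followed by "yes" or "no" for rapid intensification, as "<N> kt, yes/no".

14 kt, no

V₁: ΔP = 70, V ≈ 6 × 70^0.629 ≈ 86.84 kt.
V₂: ΔP = 94, V ≈ 6 × 94^0.629 ≈ 104.53 kt.
ΔV over 30 h = 17.69 kt → 24 h equivalent = 17.69 × 24/30 ≈ 14.15 kt.
14 kt < 30 kt ⇒ not rapid intensification.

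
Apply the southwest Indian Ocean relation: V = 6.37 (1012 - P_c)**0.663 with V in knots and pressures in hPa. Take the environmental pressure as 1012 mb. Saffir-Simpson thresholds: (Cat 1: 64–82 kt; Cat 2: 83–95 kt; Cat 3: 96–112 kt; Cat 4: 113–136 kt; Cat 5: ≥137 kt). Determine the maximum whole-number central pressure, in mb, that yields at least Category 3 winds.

Category 3 begins at V = 96 kt.
Required ΔP = (96/6.37)^(1/0.663) = 15.071^1.508 ≈ 59.84 mb.
P_c ≤ 1012 − 59.84 = 952.16, so the highest integer P_c is 952 mb.

952 mb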